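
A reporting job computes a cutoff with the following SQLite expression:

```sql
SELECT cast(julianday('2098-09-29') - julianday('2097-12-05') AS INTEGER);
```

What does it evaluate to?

26 days remain in December 2097 after the 5th (31 − 5).
Full months from January 2098 through August 2098 contribute their day counts.
Then 29 days into September 2098.
Total: 26 + 31 + 28 + 31 + 30 + 31 + 30 + 31 + 31 + 29 = 298.

298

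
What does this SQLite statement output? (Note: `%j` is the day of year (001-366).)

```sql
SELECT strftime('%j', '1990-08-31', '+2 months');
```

304

First apply '+2 months': 1990-08-31 → 1990-10-31.
Day-of-year for 1990-10-31: days since 1990-01-01 inclusive = 304, zero-padded to 304.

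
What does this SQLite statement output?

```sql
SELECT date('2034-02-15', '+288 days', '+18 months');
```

Applying '+288 days' to 2034-02-15: counting 288 days forward gives 2034-11-30.
Adding +18 months to 2034-11-30 gives 2036-05-30.

2036-05-30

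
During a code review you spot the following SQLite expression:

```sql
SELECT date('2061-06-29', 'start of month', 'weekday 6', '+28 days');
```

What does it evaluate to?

`start of month` rewinds 2061-06-29 to 2061-06-01.
`weekday 6` advances to the next Saturday; 2061-06-01 is a Wednesday, so it moves forward to 2061-06-04.
June 2061 has 30 days; 26 remain after the 4th, so 27 days reach 2061-07-01.
Advancing 1 more day within July lands on 2061-07-02.

2061-07-02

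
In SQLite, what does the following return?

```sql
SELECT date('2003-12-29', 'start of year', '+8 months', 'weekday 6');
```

2003-09-06

`start of year` rewinds 2003-12-29 to 2003-01-01.
Adding +8 months to 2003-01-01 gives 2003-09-01.
`weekday 6` advances to the next Saturday; 2003-09-01 is a Monday, so it moves forward to 2003-09-06.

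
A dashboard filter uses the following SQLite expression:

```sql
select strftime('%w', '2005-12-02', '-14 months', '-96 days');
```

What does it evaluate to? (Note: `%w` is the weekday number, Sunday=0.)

First apply '-14 months', '-96 days': 2005-12-02 → 2004-06-28.
2004-06-28 is a Monday; with Sunday=0 that is 1.

1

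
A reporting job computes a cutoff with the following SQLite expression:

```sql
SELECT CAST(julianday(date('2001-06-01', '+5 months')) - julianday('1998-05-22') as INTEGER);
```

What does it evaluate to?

Adding +5 months to 2001-06-01 gives 2001-11-01.
9 days remain in May 1998 after the 22nd (31 − 22).
Full months from June 1998 through October 2001 contribute their day counts.
Then 1 day into November 2001.
Total: 9 + 30 + 31 + 31 + 30 + 31 + 30 + 31 + 31 + 28 + 31 + 30 + 31 + 30 + 31 + 31 + 30 + 31 + 30 + 31 + 31 + 29 + 31 + 30 + 31 + 30 + 31 + 31 + 30 + 31 + 30 + 31 + 31 + 28 + 31 + 30 + 31 + 30 + 31 + 31 + 30 + 31 + 1 = 1259.

1259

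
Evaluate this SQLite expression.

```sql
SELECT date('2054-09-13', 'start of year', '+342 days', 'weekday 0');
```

2054-12-13

`start of year` rewinds 2054-09-13 to 2054-01-01.
Applying '+342 days' to 2054-01-01: counting 342 days forward gives 2054-12-09.
`weekday 0` advances to the next Sunday; 2054-12-09 is a Wednesday, so it moves forward to 2054-12-13.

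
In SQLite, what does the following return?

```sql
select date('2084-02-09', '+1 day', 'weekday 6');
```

Advancing 1 more day within February lands on 2084-02-10.
`weekday 6` advances to the next Saturday; 2084-02-10 is a Thursday, so it moves forward to 2084-02-12.

2084-02-12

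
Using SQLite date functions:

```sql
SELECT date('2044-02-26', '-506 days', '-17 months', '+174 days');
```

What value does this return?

Applying '-506 days' to 2044-02-26: counting 506 days back gives 2042-10-08.
Adding -17 months to 2042-10-08 gives 2041-05-08.
Applying '+174 days' to 2041-05-08: counting 174 days forward gives 2041-10-29.

2041-10-29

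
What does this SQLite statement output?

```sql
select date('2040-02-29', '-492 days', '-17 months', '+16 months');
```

2038-09-25

Applying '-492 days' to 2040-02-29: counting 492 days back gives 2038-10-25.
Adding -17 months to 2038-10-25 gives 2037-05-25.
Adding +16 months to 2037-05-25 gives 2038-09-25.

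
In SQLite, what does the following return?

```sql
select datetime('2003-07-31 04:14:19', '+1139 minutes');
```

1139 minutes = 18h 59m; +1139 minutes from 2003-07-31 04:14:19 is 2003-07-31 23:13:19.

2003-07-31 23:13:19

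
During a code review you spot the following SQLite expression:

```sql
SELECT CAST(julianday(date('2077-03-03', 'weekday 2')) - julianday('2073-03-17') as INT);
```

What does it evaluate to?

`weekday 2` advances to the next Tuesday; 2077-03-03 is a Wednesday, so it moves forward to 2077-03-09.
14 days remain in March 2073 after the 17th (31 − 17).
Full months from April 2073 through February 2077 contribute their day counts.
Then 9 days into March 2077.
Total: 14 + 30 + 31 + 30 + 31 + 31 + 30 + 31 + 30 + 31 + 31 + 28 + 31 + 30 + 31 + 30 + 31 + 31 + 30 + 31 + 30 + 31 + 31 + 28 + 31 + 30 + 31 + 30 + 31 + 31 + 30 + 31 + 30 + 31 + 31 + 29 + 31 + 30 + 31 + 30 + 31 + 31 + 30 + 31 + 30 + 31 + 31 + 28 + 9 = 1453.

1453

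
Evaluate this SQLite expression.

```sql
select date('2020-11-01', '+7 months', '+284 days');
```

2022-03-12

Adding +7 months to 2020-11-01 gives 2021-06-01.
Applying '+284 days' to 2021-06-01: counting 284 days forward gives 2022-03-12.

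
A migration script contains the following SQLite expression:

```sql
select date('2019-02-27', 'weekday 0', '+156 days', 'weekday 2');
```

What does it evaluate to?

`weekday 0` advances to the next Sunday; 2019-02-27 is a Wednesday, so it moves forward to 2019-03-03.
Applying '+156 days' to 2019-03-03: counting 156 days forward gives 2019-08-06.
`weekday 2` advances to the next Tuesday; 2019-08-06 is already a Tuesday, so it stays at 2019-08-06.

2019-08-06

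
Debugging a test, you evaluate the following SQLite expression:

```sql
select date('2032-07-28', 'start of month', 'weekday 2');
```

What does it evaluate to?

2032-07-06

`start of month` rewinds 2032-07-28 to 2032-07-01.
`weekday 2` advances to the next Tuesday; 2032-07-01 is a Thursday, so it moves forward to 2032-07-06.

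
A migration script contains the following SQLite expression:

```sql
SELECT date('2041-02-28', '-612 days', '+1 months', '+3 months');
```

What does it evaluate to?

Applying '-612 days' to 2041-02-28: counting 612 days back gives 2039-06-27.
Adding +1 month to 2039-06-27 gives 2039-07-27.
Adding +3 months to 2039-07-27 gives 2039-10-27.

2039-10-27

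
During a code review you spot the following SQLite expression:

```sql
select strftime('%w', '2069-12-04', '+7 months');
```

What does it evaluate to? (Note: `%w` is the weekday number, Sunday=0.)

First apply '+7 months': 2069-12-04 → 2070-07-04.
2070-07-04 is a Friday; with Sunday=0 that is 5.

5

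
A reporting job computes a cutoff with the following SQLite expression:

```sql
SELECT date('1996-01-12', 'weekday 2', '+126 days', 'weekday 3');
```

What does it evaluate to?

`weekday 2` advances to the next Tuesday; 1996-01-12 is a Friday, so it moves forward to 1996-01-16.
Applying '+126 days' to 1996-01-16: counting 126 days forward gives 1996-05-21.
`weekday 3` advances to the next Wednesday; 1996-05-21 is a Tuesday, so it moves forward to 1996-05-22.

1996-05-22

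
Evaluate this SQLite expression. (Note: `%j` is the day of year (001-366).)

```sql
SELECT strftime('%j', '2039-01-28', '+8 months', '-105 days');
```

166

First apply '+8 months', '-105 days': 2039-01-28 → 2039-06-15.
Day-of-year for 2039-06-15: days since 2039-01-01 inclusive = 166, zero-padded to 166.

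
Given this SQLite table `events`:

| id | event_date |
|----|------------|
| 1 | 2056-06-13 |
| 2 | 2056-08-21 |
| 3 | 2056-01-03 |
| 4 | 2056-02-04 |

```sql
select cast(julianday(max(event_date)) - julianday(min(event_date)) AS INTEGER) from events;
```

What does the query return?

231

MIN = 2056-01-03, MAX = 2056-08-21.
28 days remain in January 2056 after the 3rd (31 − 3).
Full months from February 2056 through July 2056 contribute their day counts.
Then 21 days into August 2056.
Total: 28 + 29 + 31 + 30 + 31 + 30 + 31 + 21 = 231.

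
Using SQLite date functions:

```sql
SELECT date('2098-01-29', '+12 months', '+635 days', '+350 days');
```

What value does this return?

Adding +12 months to 2098-01-29 gives 2099-01-29.
Applying '+635 days' to 2099-01-29: counting 635 days forward gives 2100-10-26.
Applying '+350 days' to 2100-10-26: counting 350 days forward gives 2101-10-11.

2101-10-11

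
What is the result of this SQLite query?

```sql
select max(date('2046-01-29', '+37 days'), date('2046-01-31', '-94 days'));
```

date('2046-01-29', '+37 days') → 2046-03-07.
date('2046-01-31', '-94 days') → 2045-10-29.
Later of the two is 2046-03-07.

2046-03-07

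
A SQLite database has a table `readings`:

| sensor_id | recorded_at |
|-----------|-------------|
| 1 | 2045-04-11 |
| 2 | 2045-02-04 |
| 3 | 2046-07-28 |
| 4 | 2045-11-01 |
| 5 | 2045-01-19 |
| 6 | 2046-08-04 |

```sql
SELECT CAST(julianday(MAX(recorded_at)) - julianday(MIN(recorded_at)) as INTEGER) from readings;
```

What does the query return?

MIN = 2045-01-19, MAX = 2046-08-04.
12 days remain in January 2045 after the 19th (31 − 19).
Full months from February 2045 through July 2046 contribute their day counts.
Then 4 days into August 2046.
Total: 12 + 28 + 31 + 30 + 31 + 30 + 31 + 31 + 30 + 31 + 30 + 31 + 31 + 28 + 31 + 30 + 31 + 30 + 31 + 4 = 562.

562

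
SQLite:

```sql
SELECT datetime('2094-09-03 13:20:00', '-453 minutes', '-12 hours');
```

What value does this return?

453 minutes = 7h 33m; -453 minutes from 2094-09-03 13:20:00 is 2094-09-03 05:47:00.
-12 hours from 2094-09-03 05:47:00 is 2094-09-02 17:47:00 (crosses midnight).

2094-09-02 17:47:00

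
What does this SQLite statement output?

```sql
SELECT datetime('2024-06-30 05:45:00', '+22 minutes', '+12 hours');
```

2024-06-30 18:07:00

+22 minutes from 2024-06-30 05:45:00 is 2024-06-30 06:07:00.
+12 hours from 2024-06-30 06:07:00 is 2024-06-30 18:07:00.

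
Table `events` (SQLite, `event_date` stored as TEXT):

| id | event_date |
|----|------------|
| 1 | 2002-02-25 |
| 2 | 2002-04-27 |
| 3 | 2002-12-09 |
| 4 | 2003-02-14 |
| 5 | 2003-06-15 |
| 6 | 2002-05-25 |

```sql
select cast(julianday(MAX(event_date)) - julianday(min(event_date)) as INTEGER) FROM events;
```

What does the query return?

475

MIN = 2002-02-25, MAX = 2003-06-15.
3 days remain in February 2002 after the 25th (28 − 25).
Full months from March 2002 through May 2003 contribute their day counts.
Then 15 days into June 2003.
Total: 3 + 31 + 30 + 31 + 30 + 31 + 31 + 30 + 31 + 30 + 31 + 31 + 28 + 31 + 30 + 31 + 15 = 475.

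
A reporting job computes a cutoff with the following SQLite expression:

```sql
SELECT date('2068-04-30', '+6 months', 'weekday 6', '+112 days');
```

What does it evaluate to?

2069-02-23

Adding +6 months to 2068-04-30 gives 2068-10-30.
`weekday 6` advances to the next Saturday; 2068-10-30 is a Tuesday, so it moves forward to 2068-11-03.
Applying '+112 days' to 2068-11-03: counting 112 days forward gives 2069-02-23.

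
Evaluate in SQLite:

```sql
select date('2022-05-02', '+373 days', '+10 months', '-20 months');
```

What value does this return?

Applying '+373 days' to 2022-05-02: counting 373 days forward gives 2023-05-10.
Adding +10 months to 2023-05-10 gives 2024-03-10.
Adding -20 months to 2024-03-10 gives 2022-07-10.

2022-07-10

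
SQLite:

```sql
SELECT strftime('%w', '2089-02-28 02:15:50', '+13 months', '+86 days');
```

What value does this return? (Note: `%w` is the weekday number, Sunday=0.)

First apply '+13 months', '+86 days': 2089-02-28 02:15:50 → 2090-06-22 02:15:50.
2090-06-22 is a Thursday; with Sunday=0 that is 4.

4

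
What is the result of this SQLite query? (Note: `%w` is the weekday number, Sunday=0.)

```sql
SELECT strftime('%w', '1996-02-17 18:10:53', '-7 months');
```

First apply '-7 months': 1996-02-17 18:10:53 → 1995-07-17 18:10:53.
1995-07-17 is a Monday; with Sunday=0 that is 1.

1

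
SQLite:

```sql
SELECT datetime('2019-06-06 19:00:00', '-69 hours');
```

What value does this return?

-69 hours from 2019-06-06 19:00:00 is 2019-06-03 22:00:00 (crosses midnight).

2019-06-03 22:00:00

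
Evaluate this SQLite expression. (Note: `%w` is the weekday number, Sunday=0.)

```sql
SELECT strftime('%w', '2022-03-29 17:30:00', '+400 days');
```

3

First apply '+400 days': 2022-03-29 17:30:00 → 2023-05-03 17:30:00.
2023-05-03 is a Wednesday; with Sunday=0 that is 3.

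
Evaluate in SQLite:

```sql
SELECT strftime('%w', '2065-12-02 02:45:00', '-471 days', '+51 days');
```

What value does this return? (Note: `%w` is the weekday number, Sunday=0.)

3

First apply '-471 days', '+51 days': 2065-12-02 02:45:00 → 2064-10-08 02:45:00.
2064-10-08 is a Wednesday; with Sunday=0 that is 3.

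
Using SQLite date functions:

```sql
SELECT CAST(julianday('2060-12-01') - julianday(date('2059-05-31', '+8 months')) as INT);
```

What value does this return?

305

Adding +8 months to 2059-05-31 gives 2060-01-31.
0 days remain in January 2060 after the 31st (31 − 31).
Full months from February 2060 through November 2060 contribute their day counts.
Then 1 day into December 2060.
Total: 0 + 29 + 31 + 30 + 31 + 30 + 31 + 31 + 30 + 31 + 30 + 1 = 305.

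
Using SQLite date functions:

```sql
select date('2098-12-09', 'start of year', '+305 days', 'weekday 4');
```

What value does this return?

2098-11-06

`start of year` rewinds 2098-12-09 to 2098-01-01.
Applying '+305 days' to 2098-01-01: counting 305 days forward gives 2098-11-02.
`weekday 4` advances to the next Thursday; 2098-11-02 is a Sunday, so it moves forward to 2098-11-06.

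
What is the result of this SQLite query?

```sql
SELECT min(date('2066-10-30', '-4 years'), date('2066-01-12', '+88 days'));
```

2062-10-30

date('2066-10-30', '-4 years') → 2062-10-30.
date('2066-01-12', '+88 days') → 2066-04-10.
Earlier of the two is 2062-10-30.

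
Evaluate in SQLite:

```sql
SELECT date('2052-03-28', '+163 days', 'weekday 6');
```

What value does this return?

2052-09-07

Applying '+163 days' to 2052-03-28: counting 163 days forward gives 2052-09-07.
`weekday 6` advances to the next Saturday; 2052-09-07 is already a Saturday, so it stays at 2052-09-07.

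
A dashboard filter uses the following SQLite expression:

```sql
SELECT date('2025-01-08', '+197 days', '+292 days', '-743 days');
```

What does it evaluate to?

2024-04-29

Applying '+197 days' to 2025-01-08: counting 197 days forward gives 2025-07-24.
Applying '+292 days' to 2025-07-24: counting 292 days forward gives 2026-05-12.
Applying '-743 days' to 2026-05-12: counting 743 days back gives 2024-04-29.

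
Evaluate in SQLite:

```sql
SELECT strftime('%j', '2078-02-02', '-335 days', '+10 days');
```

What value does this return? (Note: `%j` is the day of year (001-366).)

073

First apply '-335 days', '+10 days': 2078-02-02 → 2077-03-14.
Day-of-year for 2077-03-14: days since 2077-01-01 inclusive = 73, zero-padded to 073.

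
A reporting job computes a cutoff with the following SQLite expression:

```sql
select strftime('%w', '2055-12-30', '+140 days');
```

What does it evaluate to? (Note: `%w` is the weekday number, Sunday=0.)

4

First apply '+140 days': 2055-12-30 → 2056-05-18.
2056-05-18 is a Thursday; with Sunday=0 that is 4.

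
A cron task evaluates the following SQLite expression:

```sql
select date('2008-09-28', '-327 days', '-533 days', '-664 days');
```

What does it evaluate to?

2004-07-27

Applying '-327 days' to 2008-09-28: counting 327 days back gives 2007-11-06.
Applying '-533 days' to 2007-11-06: counting 533 days back gives 2006-05-22.
Applying '-664 days' to 2006-05-22: counting 664 days back gives 2004-07-27.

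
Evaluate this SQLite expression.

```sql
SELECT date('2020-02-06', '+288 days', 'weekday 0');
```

2020-11-22

Applying '+288 days' to 2020-02-06: counting 288 days forward gives 2020-11-20.
`weekday 0` advances to the next Sunday; 2020-11-20 is a Friday, so it moves forward to 2020-11-22.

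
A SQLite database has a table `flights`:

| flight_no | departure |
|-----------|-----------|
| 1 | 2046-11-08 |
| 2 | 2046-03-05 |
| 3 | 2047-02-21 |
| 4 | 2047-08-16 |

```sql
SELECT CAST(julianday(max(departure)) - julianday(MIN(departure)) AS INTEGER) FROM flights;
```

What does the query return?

529

MIN = 2046-03-05, MAX = 2047-08-16.
26 days remain in March 2046 after the 5th (31 − 5).
Full months from April 2046 through July 2047 contribute their day counts.
Then 16 days into August 2047.
Total: 26 + 30 + 31 + 30 + 31 + 31 + 30 + 31 + 30 + 31 + 31 + 28 + 31 + 30 + 31 + 30 + 31 + 16 = 529.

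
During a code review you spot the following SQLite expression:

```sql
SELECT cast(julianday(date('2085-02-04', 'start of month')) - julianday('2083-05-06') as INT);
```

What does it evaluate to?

637

`start of month` rewinds 2085-02-04 to 2085-02-01.
25 days remain in May 2083 after the 6th (31 − 6).
Full months from June 2083 through January 2085 contribute their day counts.
Then 1 day into February 2085.
Total: 25 + 30 + 31 + 31 + 30 + 31 + 30 + 31 + 31 + 29 + 31 + 30 + 31 + 30 + 31 + 31 + 30 + 31 + 30 + 31 + 31 + 1 = 637.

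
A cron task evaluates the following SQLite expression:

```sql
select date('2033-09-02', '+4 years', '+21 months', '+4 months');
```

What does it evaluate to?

Adding +4 years to 2033-09-02 gives 2037-09-02.
Adding +21 months to 2037-09-02 gives 2039-06-02.
Adding +4 months to 2039-06-02 gives 2039-10-02.

2039-10-02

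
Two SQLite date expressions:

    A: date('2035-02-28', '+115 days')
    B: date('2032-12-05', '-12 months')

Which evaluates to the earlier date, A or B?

A = 2035-06-23.
B = 2031-12-05.
B is earlier.

B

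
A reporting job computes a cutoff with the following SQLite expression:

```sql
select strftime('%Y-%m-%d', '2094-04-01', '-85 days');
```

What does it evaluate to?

First apply '-85 days': 2094-04-01 → 2094-01-06.
`%Y-%m-%d` extracts the ISO date: 2094-01-06.

2094-01-06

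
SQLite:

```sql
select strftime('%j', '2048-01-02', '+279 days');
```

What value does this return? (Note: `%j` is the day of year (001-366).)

First apply '+279 days': 2048-01-02 → 2048-10-07.
Day-of-year for 2048-10-07: days since 2048-01-01 inclusive = 281, zero-padded to 281.

281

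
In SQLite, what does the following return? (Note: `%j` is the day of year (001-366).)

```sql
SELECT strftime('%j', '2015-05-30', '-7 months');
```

First apply '-7 months': 2015-05-30 → 2014-10-30.
Day-of-year for 2014-10-30: days since 2014-01-01 inclusive = 303, zero-padded to 303.

303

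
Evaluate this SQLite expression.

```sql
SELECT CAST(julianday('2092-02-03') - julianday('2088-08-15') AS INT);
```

16 days remain in August 2088 after the 15th (31 − 15).
Full months from September 2088 through January 2092 contribute their day counts.
Then 3 days into February 2092.
Total: 16 + 30 + 31 + 30 + 31 + 31 + 28 + 31 + 30 + 31 + 30 + 31 + 31 + 30 + 31 + 30 + 31 + 31 + 28 + 31 + 30 + 31 + 30 + 31 + 31 + 30 + 31 + 30 + 31 + 31 + 28 + 31 + 30 + 31 + 30 + 31 + 31 + 30 + 31 + 30 + 31 + 31 + 3 = 1267.

1267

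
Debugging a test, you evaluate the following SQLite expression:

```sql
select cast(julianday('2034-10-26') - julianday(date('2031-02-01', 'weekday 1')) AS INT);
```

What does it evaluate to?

1361

`weekday 1` advances to the next Monday; 2031-02-01 is a Saturday, so it moves forward to 2031-02-03.
25 days remain in February 2031 after the 3rd (28 − 3).
Full months from March 2031 through September 2034 contribute their day counts.
Then 26 days into October 2034.
Total: 25 + 31 + 30 + 31 + 30 + 31 + 31 + 30 + 31 + 30 + 31 + 31 + 29 + 31 + 30 + 31 + 30 + 31 + 31 + 30 + 31 + 30 + 31 + 31 + 28 + 31 + 30 + 31 + 30 + 31 + 31 + 30 + 31 + 30 + 31 + 31 + 28 + 31 + 30 + 31 + 30 + 31 + 31 + 30 + 26 = 1361.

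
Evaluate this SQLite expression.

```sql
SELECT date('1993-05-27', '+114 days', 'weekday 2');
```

Applying '+114 days' to 1993-05-27: counting 114 days forward gives 1993-09-18.
`weekday 2` advances to the next Tuesday; 1993-09-18 is a Saturday, so it moves forward to 1993-09-21.

1993-09-21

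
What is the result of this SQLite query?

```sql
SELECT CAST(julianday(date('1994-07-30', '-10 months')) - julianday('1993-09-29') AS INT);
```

1

Adding -10 months to 1994-07-30 gives 1993-09-30.
Both dates are in September 1993: 30 − 29 = 1.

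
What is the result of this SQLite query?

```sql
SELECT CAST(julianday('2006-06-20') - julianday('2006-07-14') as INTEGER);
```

-24

10 days remain in June 2006 after the 20th (30 − 20).
Then 14 days into July 2006.
Total: 10 + 14 = 24.
The subtraction is earlier − later, so the result is −24 → -24.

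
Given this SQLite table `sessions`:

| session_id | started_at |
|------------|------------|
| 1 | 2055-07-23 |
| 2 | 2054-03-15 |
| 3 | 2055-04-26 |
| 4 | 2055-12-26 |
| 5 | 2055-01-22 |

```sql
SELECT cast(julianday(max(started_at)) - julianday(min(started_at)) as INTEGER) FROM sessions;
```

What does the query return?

MIN = 2054-03-15, MAX = 2055-12-26.
16 days remain in March 2054 after the 15th (31 − 15).
Full months from April 2054 through November 2055 contribute their day counts.
Then 26 days into December 2055.
Total: 16 + 30 + 31 + 30 + 31 + 31 + 30 + 31 + 30 + 31 + 31 + 28 + 31 + 30 + 31 + 30 + 31 + 31 + 30 + 31 + 30 + 26 = 651.

651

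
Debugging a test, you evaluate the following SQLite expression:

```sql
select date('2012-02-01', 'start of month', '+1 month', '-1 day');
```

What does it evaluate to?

2012-02-29

`start of month` rewinds 2012-02-01 to 2012-02-01.
Adding +1 month to 2012-02-01 gives 2012-03-01.
Going back 1 day from 2012-03-01 reaches 2012-02-29 (last day of February, 29 days).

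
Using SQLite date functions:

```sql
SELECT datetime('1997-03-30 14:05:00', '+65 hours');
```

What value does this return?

1997-04-02 07:05:00

+65 hours from 1997-03-30 14:05:00 is 1997-04-02 07:05:00 (crosses midnight).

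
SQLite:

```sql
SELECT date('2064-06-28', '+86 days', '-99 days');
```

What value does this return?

2064-06-15

Applying '+86 days' to 2064-06-28: counting 86 days forward gives 2064-09-22.
Applying '-99 days' to 2064-09-22: counting 99 days back gives 2064-06-15.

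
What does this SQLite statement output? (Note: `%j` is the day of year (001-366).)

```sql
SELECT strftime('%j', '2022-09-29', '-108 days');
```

First apply '-108 days': 2022-09-29 → 2022-06-13.
Day-of-year for 2022-06-13: days since 2022-01-01 inclusive = 164, zero-padded to 164.

164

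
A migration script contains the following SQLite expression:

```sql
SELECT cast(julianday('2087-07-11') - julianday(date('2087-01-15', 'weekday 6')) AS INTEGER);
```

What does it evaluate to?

174

`weekday 6` advances to the next Saturday; 2087-01-15 is a Wednesday, so it moves forward to 2087-01-18.
13 days remain in January 2087 after the 18th (31 − 18).
February 2087: 28 days.
March 2087: 31 days.
April 2087: 30 days.
May 2087: 31 days.
June 2087: 30 days.
Then 11 days into July 2087.
Total: 13 + 28 + 31 + 30 + 31 + 30 + 11 = 174.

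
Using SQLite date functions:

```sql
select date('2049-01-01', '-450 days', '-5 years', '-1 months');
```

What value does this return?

2042-09-09

Applying '-450 days' to 2049-01-01: counting 450 days back gives 2047-10-09.
Adding -5 years to 2047-10-09 gives 2042-10-09.
Adding -1 month to 2042-10-09 gives 2042-09-09.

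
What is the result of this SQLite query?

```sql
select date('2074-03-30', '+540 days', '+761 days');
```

2077-10-21

Applying '+540 days' to 2074-03-30: counting 540 days forward gives 2075-09-21.
Applying '+761 days' to 2075-09-21: counting 761 days forward gives 2077-10-21.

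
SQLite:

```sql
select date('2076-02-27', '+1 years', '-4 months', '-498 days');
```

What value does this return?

Adding +1 year to 2076-02-27 gives 2077-02-27.
Adding -4 months to 2077-02-27 gives 2076-10-27.
Applying '-498 days' to 2076-10-27: counting 498 days back gives 2075-06-17.

2075-06-17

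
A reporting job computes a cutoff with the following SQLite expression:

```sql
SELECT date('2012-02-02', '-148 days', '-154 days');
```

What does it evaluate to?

Applying '-148 days' to 2012-02-02: counting 148 days back gives 2011-09-07.
Applying '-154 days' to 2011-09-07: counting 154 days back gives 2011-04-06.

2011-04-06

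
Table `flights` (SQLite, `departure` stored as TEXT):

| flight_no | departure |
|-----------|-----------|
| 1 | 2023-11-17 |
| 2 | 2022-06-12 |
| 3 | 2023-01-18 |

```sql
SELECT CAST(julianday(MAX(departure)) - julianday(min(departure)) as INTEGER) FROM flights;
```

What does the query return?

MIN = 2022-06-12, MAX = 2023-11-17.
18 days remain in June 2022 after the 12th (30 − 12).
Full months from July 2022 through October 2023 contribute their day counts.
Then 17 days into November 2023.
Total: 18 + 31 + 31 + 30 + 31 + 30 + 31 + 31 + 28 + 31 + 30 + 31 + 30 + 31 + 31 + 30 + 31 + 17 = 523.

523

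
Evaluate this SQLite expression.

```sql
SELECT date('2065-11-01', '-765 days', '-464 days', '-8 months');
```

Applying '-765 days' to 2065-11-01: counting 765 days back gives 2063-09-28.
Applying '-464 days' to 2063-09-28: counting 464 days back gives 2062-06-21.
Adding -8 months to 2062-06-21 gives 2061-10-21.

2061-10-21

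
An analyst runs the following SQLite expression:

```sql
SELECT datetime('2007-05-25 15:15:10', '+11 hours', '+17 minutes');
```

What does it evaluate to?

2007-05-26 02:32:10

+11 hours from 2007-05-25 15:15:10 is 2007-05-26 02:15:10 (crosses midnight).
+17 minutes from 2007-05-26 02:15:10 is 2007-05-26 02:32:10.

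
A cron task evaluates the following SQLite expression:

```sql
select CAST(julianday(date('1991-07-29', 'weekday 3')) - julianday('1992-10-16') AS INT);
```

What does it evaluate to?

`weekday 3` advances to the next Wednesday; 1991-07-29 is a Monday, so it moves forward to 1991-07-31.
0 days remain in July 1991 after the 31st (31 − 31).
Full months from August 1991 through September 1992 contribute their day counts.
Then 16 days into October 1992.
Total: 0 + 31 + 30 + 31 + 30 + 31 + 31 + 29 + 31 + 30 + 31 + 30 + 31 + 31 + 30 + 16 = 443.
The subtraction is earlier − later, so the result is −443 → -443.

-443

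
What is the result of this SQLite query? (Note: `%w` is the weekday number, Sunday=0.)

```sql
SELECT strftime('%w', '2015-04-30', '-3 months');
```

First apply '-3 months': 2015-04-30 → 2015-01-30.
2015-01-30 is a Friday; with Sunday=0 that is 5.

5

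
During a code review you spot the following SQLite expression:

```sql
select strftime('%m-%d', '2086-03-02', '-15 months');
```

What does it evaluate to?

12-02

First apply '-15 months': 2086-03-02 → 2084-12-02.
`%m-%d` extracts the month-day: 12-02.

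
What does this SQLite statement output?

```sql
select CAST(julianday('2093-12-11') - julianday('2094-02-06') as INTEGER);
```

-57

20 days remain in December 2093 after the 11th (31 − 11).
January 2094: 31 days.
Then 6 days into February 2094.
Total: 20 + 31 + 6 = 57.
The subtraction is earlier − later, so the result is −57 → -57.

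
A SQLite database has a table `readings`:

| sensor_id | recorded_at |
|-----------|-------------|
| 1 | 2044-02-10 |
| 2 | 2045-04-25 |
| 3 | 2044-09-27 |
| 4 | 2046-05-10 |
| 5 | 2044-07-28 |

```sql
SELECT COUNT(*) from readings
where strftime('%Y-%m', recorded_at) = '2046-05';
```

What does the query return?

1

Rows with year-month 2046-05: 2046-05-10 → 1.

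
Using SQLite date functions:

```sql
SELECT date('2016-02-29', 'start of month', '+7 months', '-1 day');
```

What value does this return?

`start of month` rewinds 2016-02-29 to 2016-02-01.
Adding +7 months to 2016-02-01 gives 2016-09-01.
Going back 1 day from 2016-09-01 reaches 2016-08-31 (last day of August, 31 days).

2016-08-31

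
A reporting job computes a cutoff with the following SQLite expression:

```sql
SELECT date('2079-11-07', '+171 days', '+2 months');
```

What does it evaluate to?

Applying '+171 days' to 2079-11-07: counting 171 days forward gives 2080-04-26.
Adding +2 months to 2080-04-26 gives 2080-06-26.

2080-06-26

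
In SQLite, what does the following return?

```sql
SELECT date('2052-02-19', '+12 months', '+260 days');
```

2053-11-06

Adding +12 months to 2052-02-19 gives 2053-02-19.
Applying '+260 days' to 2053-02-19: counting 260 days forward gives 2053-11-06.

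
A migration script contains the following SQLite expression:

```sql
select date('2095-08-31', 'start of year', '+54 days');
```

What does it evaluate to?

`start of year` rewinds 2095-08-31 to 2095-01-01.
Applying '+54 days' to 2095-01-01: counting 54 days forward gives 2095-02-24.

2095-02-24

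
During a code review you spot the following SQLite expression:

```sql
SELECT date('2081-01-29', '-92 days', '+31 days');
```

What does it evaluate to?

Applying '-92 days' to 2081-01-29: counting 92 days back gives 2080-10-29.
October 2080 has 31 days; 2 remain after the 29th, so 3 days reach 2080-11-01.
Advancing 28 more days within November lands on 2080-11-29.

2080-11-29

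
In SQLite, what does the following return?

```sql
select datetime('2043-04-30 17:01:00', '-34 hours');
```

2043-04-29 07:01:00

-34 hours from 2043-04-30 17:01:00 is 2043-04-29 07:01:00 (crosses midnight).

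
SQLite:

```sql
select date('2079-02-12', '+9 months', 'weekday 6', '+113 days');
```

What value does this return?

2080-03-10

Adding +9 months to 2079-02-12 gives 2079-11-12.
`weekday 6` advances to the next Saturday; 2079-11-12 is a Sunday, so it moves forward to 2079-11-18.
Applying '+113 days' to 2079-11-18: counting 113 days forward gives 2080-03-10.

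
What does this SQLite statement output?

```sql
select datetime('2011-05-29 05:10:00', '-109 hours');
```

2011-05-24 16:10:00

-109 hours from 2011-05-29 05:10:00 is 2011-05-24 16:10:00 (crosses midnight).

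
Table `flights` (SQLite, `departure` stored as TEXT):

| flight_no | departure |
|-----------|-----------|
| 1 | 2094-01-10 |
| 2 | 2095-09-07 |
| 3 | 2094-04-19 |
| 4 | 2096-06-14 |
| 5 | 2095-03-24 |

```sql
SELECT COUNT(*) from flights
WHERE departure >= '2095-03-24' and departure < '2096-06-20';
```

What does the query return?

3

Rows in [2095-03-24, 2096-06-20): 2095-09-07, 2096-06-14, 2095-03-24 → 3 rows.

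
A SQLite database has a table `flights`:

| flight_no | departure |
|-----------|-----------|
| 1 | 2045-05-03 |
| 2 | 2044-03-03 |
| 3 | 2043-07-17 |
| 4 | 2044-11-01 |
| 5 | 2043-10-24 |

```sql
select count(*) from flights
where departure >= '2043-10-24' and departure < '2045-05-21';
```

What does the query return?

Rows in [2043-10-24, 2045-05-21): 2045-05-03, 2044-03-03, 2044-11-01, 2043-10-24 → 4 rows.

4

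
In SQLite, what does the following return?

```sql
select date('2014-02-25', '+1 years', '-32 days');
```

2015-01-24

Adding +1 year to 2014-02-25 gives 2015-02-25.
Going back 25 days from 2015-02-25 reaches 2015-01-31 (last day of January, 31 days).
Going back 7 days within January lands on 2015-01-24.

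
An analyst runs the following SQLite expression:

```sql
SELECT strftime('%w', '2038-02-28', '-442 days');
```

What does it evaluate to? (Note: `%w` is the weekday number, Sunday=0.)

First apply '-442 days': 2038-02-28 → 2036-12-13.
2036-12-13 is a Saturday; with Sunday=0 that is 6.

6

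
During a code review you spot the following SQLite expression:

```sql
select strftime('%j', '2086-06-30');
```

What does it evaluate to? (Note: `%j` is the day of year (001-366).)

Day-of-year for 2086-06-30: days since 2086-01-01 inclusive = 181, zero-padded to 181.

181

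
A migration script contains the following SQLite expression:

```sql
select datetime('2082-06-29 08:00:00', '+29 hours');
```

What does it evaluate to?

2082-06-30 13:00:00

+29 hours from 2082-06-29 08:00:00 is 2082-06-30 13:00:00 (crosses midnight).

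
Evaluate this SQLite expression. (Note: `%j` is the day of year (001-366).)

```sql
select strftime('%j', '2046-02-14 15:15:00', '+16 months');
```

165

First apply '+16 months': 2046-02-14 15:15:00 → 2047-06-14 15:15:00.
Day-of-year for 2047-06-14: days since 2047-01-01 inclusive = 165, zero-padded to 165.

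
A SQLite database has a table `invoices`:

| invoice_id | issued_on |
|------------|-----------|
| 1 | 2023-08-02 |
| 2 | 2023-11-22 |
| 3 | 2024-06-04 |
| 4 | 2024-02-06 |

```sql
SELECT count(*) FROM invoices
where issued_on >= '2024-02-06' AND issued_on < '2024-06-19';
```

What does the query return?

2

Rows in [2024-02-06, 2024-06-19): 2024-06-04, 2024-02-06 → 2 rows.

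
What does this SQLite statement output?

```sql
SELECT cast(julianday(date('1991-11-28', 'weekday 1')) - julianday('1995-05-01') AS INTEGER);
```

-1246

`weekday 1` advances to the next Monday; 1991-11-28 is a Thursday, so it moves forward to 1991-12-02.
29 days remain in December 1991 after the 2nd (31 − 2).
Full months from January 1992 through April 1995 contribute their day counts.
Then 1 day into May 1995.
Total: 29 + 31 + 29 + 31 + 30 + 31 + 30 + 31 + 31 + 30 + 31 + 30 + 31 + 31 + 28 + 31 + 30 + 31 + 30 + 31 + 31 + 30 + 31 + 30 + 31 + 31 + 28 + 31 + 30 + 31 + 30 + 31 + 31 + 30 + 31 + 30 + 31 + 31 + 28 + 31 + 30 + 1 = 1246.
The subtraction is earlier − later, so the result is −1246 → -1246.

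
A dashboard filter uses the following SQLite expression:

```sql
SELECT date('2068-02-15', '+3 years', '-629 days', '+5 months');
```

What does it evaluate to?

2069-10-27

Adding +3 years to 2068-02-15 gives 2071-02-15.
Applying '-629 days' to 2071-02-15: counting 629 days back gives 2069-05-27.
Adding +5 months to 2069-05-27 gives 2069-10-27.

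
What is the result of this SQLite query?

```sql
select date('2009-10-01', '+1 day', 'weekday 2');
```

2009-10-06

Advancing 1 more day within October lands on 2009-10-02.
`weekday 2` advances to the next Tuesday; 2009-10-02 is a Friday, so it moves forward to 2009-10-06.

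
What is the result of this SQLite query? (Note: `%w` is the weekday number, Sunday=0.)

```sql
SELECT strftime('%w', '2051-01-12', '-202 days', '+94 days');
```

First apply '-202 days', '+94 days': 2051-01-12 → 2050-09-26.
2050-09-26 is a Monday; with Sunday=0 that is 1.

1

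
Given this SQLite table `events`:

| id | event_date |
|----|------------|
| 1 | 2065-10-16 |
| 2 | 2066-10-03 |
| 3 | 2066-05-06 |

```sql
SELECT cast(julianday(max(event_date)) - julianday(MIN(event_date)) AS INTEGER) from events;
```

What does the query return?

352

MIN = 2065-10-16, MAX = 2066-10-03.
15 days remain in October 2065 after the 16th (31 − 16).
Full months from November 2065 through September 2066 contribute their day counts.
Then 3 days into October 2066.
Total: 15 + 30 + 31 + 31 + 28 + 31 + 30 + 31 + 30 + 31 + 31 + 30 + 3 = 352.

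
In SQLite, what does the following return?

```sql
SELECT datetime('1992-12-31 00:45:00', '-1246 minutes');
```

1246 minutes = 20h 46m; -1246 minutes from 1992-12-31 00:45:00 is 1992-12-30 03:59:00 (crosses midnight).

1992-12-30 03:59:00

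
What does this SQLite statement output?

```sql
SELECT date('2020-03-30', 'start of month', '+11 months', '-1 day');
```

`start of month` rewinds 2020-03-30 to 2020-03-01.
Adding +11 months to 2020-03-01 gives 2021-02-01.
Going back 1 day from 2021-02-01 reaches 2021-01-31 (last day of January, 31 days).

2021-01-31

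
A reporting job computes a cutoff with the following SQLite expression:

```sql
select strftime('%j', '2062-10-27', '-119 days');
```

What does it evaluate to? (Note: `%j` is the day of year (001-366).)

181

First apply '-119 days': 2062-10-27 → 2062-06-30.
Day-of-year for 2062-06-30: days since 2062-01-01 inclusive = 181, zero-padded to 181.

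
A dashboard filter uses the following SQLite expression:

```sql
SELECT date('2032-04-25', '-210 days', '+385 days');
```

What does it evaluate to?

Applying '-210 days' to 2032-04-25: counting 210 days back gives 2031-09-28.
Applying '+385 days' to 2031-09-28: counting 385 days forward gives 2032-10-17.

2032-10-17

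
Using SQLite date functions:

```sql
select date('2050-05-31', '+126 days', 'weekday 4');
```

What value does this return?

Applying '+126 days' to 2050-05-31: counting 126 days forward gives 2050-10-04.
`weekday 4` advances to the next Thursday; 2050-10-04 is a Tuesday, so it moves forward to 2050-10-06.

2050-10-06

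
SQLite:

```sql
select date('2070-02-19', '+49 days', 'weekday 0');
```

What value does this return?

2070-04-13

Applying '+49 days' to 2070-02-19: counting 49 days forward gives 2070-04-09.
`weekday 0` advances to the next Sunday; 2070-04-09 is a Wednesday, so it moves forward to 2070-04-13.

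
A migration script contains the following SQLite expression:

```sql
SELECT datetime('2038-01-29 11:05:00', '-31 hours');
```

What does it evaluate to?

2038-01-28 04:05:00

-31 hours from 2038-01-29 11:05:00 is 2038-01-28 04:05:00 (crosses midnight).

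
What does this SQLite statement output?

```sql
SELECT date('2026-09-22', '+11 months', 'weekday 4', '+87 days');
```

2027-11-21

Adding +11 months to 2026-09-22 gives 2027-08-22.
`weekday 4` advances to the next Thursday; 2027-08-22 is a Sunday, so it moves forward to 2027-08-26.
Applying '+87 days' to 2027-08-26: counting 87 days forward gives 2027-11-21.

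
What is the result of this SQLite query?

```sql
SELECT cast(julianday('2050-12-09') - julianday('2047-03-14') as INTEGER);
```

17 days remain in March 2047 after the 14th (31 − 14).
Full months from April 2047 through November 2050 contribute their day counts.
Then 9 days into December 2050.
Total: 17 + 30 + 31 + 30 + 31 + 31 + 30 + 31 + 30 + 31 + 31 + 29 + 31 + 30 + 31 + 30 + 31 + 31 + 30 + 31 + 30 + 31 + 31 + 28 + 31 + 30 + 31 + 30 + 31 + 31 + 30 + 31 + 30 + 31 + 31 + 28 + 31 + 30 + 31 + 30 + 31 + 31 + 30 + 31 + 30 + 9 = 1366.

1366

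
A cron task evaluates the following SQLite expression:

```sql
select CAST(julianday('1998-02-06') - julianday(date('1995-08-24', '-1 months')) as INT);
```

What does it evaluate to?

Adding -1 month to 1995-08-24 gives 1995-07-24.
7 days remain in July 1995 after the 24th (31 − 24).
Full months from August 1995 through January 1998 contribute their day counts.
Then 6 days into February 1998.
Total: 7 + 31 + 30 + 31 + 30 + 31 + 31 + 29 + 31 + 30 + 31 + 30 + 31 + 31 + 30 + 31 + 30 + 31 + 31 + 28 + 31 + 30 + 31 + 30 + 31 + 31 + 30 + 31 + 30 + 31 + 31 + 6 = 928.

928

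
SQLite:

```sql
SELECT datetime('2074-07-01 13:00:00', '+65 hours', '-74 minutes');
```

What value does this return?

2074-07-04 04:46:00

+65 hours from 2074-07-01 13:00:00 is 2074-07-04 06:00:00 (crosses midnight).
74 minutes = 1h 14m; -74 minutes from 2074-07-04 06:00:00 is 2074-07-04 04:46:00.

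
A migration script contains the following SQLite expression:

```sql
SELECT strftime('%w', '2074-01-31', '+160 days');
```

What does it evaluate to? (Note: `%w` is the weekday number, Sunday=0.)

First apply '+160 days': 2074-01-31 → 2074-07-10.
2074-07-10 is a Tuesday; with Sunday=0 that is 2.

2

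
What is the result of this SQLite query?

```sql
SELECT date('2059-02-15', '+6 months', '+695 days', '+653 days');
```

2063-04-24

Adding +6 months to 2059-02-15 gives 2059-08-15.
Applying '+695 days' to 2059-08-15: counting 695 days forward gives 2061-07-10.
Applying '+653 days' to 2061-07-10: counting 653 days forward gives 2063-04-24.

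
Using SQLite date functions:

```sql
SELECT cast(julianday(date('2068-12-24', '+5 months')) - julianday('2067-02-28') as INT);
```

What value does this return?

Adding +5 months to 2068-12-24 gives 2069-05-24.
0 days remain in February 2067 after the 28th (28 − 28).
Full months from March 2067 through April 2069 contribute their day counts.
Then 24 days into May 2069.
Total: 0 + 31 + 30 + 31 + 30 + 31 + 31 + 30 + 31 + 30 + 31 + 31 + 29 + 31 + 30 + 31 + 30 + 31 + 31 + 30 + 31 + 30 + 31 + 31 + 28 + 31 + 30 + 24 = 816.

816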